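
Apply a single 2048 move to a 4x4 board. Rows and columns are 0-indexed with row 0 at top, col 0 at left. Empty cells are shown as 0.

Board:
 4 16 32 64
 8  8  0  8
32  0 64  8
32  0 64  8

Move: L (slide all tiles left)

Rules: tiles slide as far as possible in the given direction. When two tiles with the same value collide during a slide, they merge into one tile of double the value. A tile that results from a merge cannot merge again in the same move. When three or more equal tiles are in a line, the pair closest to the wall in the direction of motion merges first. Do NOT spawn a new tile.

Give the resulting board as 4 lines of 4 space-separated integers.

Slide left:
row 0: [4, 16, 32, 64] -> [4, 16, 32, 64]
row 1: [8, 8, 0, 8] -> [16, 8, 0, 0]
row 2: [32, 0, 64, 8] -> [32, 64, 8, 0]
row 3: [32, 0, 64, 8] -> [32, 64, 8, 0]

Answer:  4 16 32 64
16  8  0  0
32 64  8  0
32 64  8  0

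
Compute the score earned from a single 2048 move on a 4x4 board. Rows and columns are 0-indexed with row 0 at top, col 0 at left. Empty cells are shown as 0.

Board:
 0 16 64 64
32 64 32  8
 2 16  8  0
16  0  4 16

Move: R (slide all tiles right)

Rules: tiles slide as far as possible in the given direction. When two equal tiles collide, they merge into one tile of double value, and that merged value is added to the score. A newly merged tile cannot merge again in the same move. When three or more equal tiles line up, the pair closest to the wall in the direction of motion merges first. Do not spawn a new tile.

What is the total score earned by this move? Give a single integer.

Answer: 128

Derivation:
Slide right:
row 0: [0, 16, 64, 64] -> [0, 0, 16, 128]  score +128 (running 128)
row 1: [32, 64, 32, 8] -> [32, 64, 32, 8]  score +0 (running 128)
row 2: [2, 16, 8, 0] -> [0, 2, 16, 8]  score +0 (running 128)
row 3: [16, 0, 4, 16] -> [0, 16, 4, 16]  score +0 (running 128)
Board after move:
  0   0  16 128
 32  64  32   8
  0   2  16   8
  0  16   4  16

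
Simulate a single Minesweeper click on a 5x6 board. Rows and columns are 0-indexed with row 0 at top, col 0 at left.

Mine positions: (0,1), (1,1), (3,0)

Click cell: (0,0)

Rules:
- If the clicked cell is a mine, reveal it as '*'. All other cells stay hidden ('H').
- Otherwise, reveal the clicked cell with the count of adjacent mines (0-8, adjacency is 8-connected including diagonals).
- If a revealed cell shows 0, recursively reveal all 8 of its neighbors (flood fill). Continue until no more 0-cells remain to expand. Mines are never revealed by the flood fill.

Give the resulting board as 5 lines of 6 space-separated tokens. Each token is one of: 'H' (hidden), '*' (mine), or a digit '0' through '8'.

2 H H H H H
H H H H H H
H H H H H H
H H H H H H
H H H H H H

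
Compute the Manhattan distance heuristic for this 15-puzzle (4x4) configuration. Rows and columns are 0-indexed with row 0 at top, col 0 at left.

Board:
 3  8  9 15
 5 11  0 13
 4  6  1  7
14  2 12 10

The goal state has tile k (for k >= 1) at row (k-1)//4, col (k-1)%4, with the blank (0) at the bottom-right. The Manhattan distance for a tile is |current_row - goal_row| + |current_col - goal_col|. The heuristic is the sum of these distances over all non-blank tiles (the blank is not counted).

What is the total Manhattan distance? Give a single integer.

Tile 3: (0,0)->(0,2) = 2
Tile 8: (0,1)->(1,3) = 3
Tile 9: (0,2)->(2,0) = 4
Tile 15: (0,3)->(3,2) = 4
Tile 5: (1,0)->(1,0) = 0
Tile 11: (1,1)->(2,2) = 2
Tile 13: (1,3)->(3,0) = 5
Tile 4: (2,0)->(0,3) = 5
Tile 6: (2,1)->(1,1) = 1
Tile 1: (2,2)->(0,0) = 4
Tile 7: (2,3)->(1,2) = 2
Tile 14: (3,0)->(3,1) = 1
Tile 2: (3,1)->(0,1) = 3
Tile 12: (3,2)->(2,3) = 2
Tile 10: (3,3)->(2,1) = 3
Sum: 2 + 3 + 4 + 4 + 0 + 2 + 5 + 5 + 1 + 4 + 2 + 1 + 3 + 2 + 3 = 41

Answer: 41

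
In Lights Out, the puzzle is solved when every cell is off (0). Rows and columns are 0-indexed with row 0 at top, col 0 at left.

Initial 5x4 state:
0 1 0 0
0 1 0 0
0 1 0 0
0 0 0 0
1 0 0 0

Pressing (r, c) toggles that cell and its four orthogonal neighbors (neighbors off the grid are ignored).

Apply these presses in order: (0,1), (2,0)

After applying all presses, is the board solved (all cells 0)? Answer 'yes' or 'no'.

After press 1 at (0,1):
1 0 1 0
0 0 0 0
0 1 0 0
0 0 0 0
1 0 0 0

After press 2 at (2,0):
1 0 1 0
1 0 0 0
1 0 0 0
1 0 0 0
1 0 0 0

Lights still on: 6

Answer: no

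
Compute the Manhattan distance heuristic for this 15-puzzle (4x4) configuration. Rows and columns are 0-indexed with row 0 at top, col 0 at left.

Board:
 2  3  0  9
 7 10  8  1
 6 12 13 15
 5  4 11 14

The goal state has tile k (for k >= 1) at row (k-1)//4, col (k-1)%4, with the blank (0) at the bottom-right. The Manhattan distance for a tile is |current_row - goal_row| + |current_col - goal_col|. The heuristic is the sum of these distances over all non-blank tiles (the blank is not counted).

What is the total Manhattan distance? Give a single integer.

Tile 2: (0,0)->(0,1) = 1
Tile 3: (0,1)->(0,2) = 1
Tile 9: (0,3)->(2,0) = 5
Tile 7: (1,0)->(1,2) = 2
Tile 10: (1,1)->(2,1) = 1
Tile 8: (1,2)->(1,3) = 1
Tile 1: (1,3)->(0,0) = 4
Tile 6: (2,0)->(1,1) = 2
Tile 12: (2,1)->(2,3) = 2
Tile 13: (2,2)->(3,0) = 3
Tile 15: (2,3)->(3,2) = 2
Tile 5: (3,0)->(1,0) = 2
Tile 4: (3,1)->(0,3) = 5
Tile 11: (3,2)->(2,2) = 1
Tile 14: (3,3)->(3,1) = 2
Sum: 1 + 1 + 5 + 2 + 1 + 1 + 4 + 2 + 2 + 3 + 2 + 2 + 5 + 1 + 2 = 34

Answer: 34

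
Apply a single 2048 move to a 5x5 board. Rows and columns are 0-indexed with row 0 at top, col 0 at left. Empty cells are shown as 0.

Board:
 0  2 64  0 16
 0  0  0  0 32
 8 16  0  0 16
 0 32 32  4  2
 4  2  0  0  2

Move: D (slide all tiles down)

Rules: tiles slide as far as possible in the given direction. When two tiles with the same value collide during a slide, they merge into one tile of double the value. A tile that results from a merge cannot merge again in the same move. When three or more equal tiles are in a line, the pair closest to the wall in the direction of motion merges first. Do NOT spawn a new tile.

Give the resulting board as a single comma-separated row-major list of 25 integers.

Answer: 0, 0, 0, 0, 0, 0, 2, 0, 0, 16, 0, 16, 0, 0, 32, 8, 32, 64, 0, 16, 4, 2, 32, 4, 4

Derivation:
Slide down:
col 0: [0, 0, 8, 0, 4] -> [0, 0, 0, 8, 4]
col 1: [2, 0, 16, 32, 2] -> [0, 2, 16, 32, 2]
col 2: [64, 0, 0, 32, 0] -> [0, 0, 0, 64, 32]
col 3: [0, 0, 0, 4, 0] -> [0, 0, 0, 0, 4]
col 4: [16, 32, 16, 2, 2] -> [0, 16, 32, 16, 4]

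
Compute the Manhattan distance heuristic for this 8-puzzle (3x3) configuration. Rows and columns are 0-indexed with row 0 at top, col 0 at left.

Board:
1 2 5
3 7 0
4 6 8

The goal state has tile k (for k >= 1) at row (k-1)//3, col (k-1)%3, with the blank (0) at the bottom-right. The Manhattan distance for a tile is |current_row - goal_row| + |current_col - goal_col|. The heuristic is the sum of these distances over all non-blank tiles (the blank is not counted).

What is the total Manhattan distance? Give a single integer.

Tile 1: (0,0)->(0,0) = 0
Tile 2: (0,1)->(0,1) = 0
Tile 5: (0,2)->(1,1) = 2
Tile 3: (1,0)->(0,2) = 3
Tile 7: (1,1)->(2,0) = 2
Tile 4: (2,0)->(1,0) = 1
Tile 6: (2,1)->(1,2) = 2
Tile 8: (2,2)->(2,1) = 1
Sum: 0 + 0 + 2 + 3 + 2 + 1 + 2 + 1 = 11

Answer: 11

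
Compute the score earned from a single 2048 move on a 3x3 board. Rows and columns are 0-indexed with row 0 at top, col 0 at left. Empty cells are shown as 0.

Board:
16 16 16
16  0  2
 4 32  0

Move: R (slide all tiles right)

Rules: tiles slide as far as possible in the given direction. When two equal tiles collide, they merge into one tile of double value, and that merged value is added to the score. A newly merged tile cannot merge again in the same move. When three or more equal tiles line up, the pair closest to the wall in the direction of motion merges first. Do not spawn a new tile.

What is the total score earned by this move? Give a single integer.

Slide right:
row 0: [16, 16, 16] -> [0, 16, 32]  score +32 (running 32)
row 1: [16, 0, 2] -> [0, 16, 2]  score +0 (running 32)
row 2: [4, 32, 0] -> [0, 4, 32]  score +0 (running 32)
Board after move:
 0 16 32
 0 16  2
 0  4 32

Answer: 32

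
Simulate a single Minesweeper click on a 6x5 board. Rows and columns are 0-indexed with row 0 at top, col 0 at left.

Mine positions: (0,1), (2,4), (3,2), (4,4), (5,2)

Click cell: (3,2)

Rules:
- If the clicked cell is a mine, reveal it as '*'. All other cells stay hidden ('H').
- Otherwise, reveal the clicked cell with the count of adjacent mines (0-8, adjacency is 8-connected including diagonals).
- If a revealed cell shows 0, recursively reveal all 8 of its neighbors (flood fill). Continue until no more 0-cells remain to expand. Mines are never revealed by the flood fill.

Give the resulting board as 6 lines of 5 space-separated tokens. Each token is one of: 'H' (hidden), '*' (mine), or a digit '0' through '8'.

H H H H H
H H H H H
H H H H H
H H * H H
H H H H H
H H H H H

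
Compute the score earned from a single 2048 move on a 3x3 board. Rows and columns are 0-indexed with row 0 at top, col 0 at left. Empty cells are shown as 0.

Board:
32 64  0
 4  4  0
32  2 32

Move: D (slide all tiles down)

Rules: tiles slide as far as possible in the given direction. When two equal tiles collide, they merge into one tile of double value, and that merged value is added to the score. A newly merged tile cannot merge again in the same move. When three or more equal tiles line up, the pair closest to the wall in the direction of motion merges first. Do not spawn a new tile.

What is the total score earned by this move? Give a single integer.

Slide down:
col 0: [32, 4, 32] -> [32, 4, 32]  score +0 (running 0)
col 1: [64, 4, 2] -> [64, 4, 2]  score +0 (running 0)
col 2: [0, 0, 32] -> [0, 0, 32]  score +0 (running 0)
Board after move:
32 64  0
 4  4  0
32  2 32

Answer: 0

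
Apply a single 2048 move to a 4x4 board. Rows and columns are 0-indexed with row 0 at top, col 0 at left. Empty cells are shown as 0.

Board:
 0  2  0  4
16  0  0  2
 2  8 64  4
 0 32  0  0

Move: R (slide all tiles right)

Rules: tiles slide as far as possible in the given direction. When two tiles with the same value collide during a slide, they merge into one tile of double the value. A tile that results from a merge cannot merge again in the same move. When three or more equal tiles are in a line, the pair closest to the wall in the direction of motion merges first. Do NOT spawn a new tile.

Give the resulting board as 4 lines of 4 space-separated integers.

Slide right:
row 0: [0, 2, 0, 4] -> [0, 0, 2, 4]
row 1: [16, 0, 0, 2] -> [0, 0, 16, 2]
row 2: [2, 8, 64, 4] -> [2, 8, 64, 4]
row 3: [0, 32, 0, 0] -> [0, 0, 0, 32]

Answer:  0  0  2  4
 0  0 16  2
 2  8 64  4
 0  0  0 32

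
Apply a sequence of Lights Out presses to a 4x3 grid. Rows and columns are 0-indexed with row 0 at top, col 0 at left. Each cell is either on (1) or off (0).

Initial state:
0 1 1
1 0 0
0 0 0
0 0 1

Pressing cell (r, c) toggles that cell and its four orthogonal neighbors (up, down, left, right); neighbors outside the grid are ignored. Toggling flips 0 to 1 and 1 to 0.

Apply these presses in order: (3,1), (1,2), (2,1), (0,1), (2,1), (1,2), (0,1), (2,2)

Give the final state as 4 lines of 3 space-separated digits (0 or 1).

Answer: 0 1 1
1 0 1
0 0 1
1 1 1

Derivation:
After press 1 at (3,1):
0 1 1
1 0 0
0 1 0
1 1 0

After press 2 at (1,2):
0 1 0
1 1 1
0 1 1
1 1 0

After press 3 at (2,1):
0 1 0
1 0 1
1 0 0
1 0 0

After press 4 at (0,1):
1 0 1
1 1 1
1 0 0
1 0 0

After press 5 at (2,1):
1 0 1
1 0 1
0 1 1
1 1 0

After press 6 at (1,2):
1 0 0
1 1 0
0 1 0
1 1 0

After press 7 at (0,1):
0 1 1
1 0 0
0 1 0
1 1 0

After press 8 at (2,2):
0 1 1
1 0 1
0 0 1
1 1 1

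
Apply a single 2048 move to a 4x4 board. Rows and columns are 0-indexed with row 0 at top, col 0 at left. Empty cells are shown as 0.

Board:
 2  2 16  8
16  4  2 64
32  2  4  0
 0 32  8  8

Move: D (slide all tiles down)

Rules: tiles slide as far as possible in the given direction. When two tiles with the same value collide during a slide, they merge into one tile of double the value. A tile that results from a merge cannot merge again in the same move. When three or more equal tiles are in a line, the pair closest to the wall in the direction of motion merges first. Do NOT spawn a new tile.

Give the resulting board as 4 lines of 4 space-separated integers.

Slide down:
col 0: [2, 16, 32, 0] -> [0, 2, 16, 32]
col 1: [2, 4, 2, 32] -> [2, 4, 2, 32]
col 2: [16, 2, 4, 8] -> [16, 2, 4, 8]
col 3: [8, 64, 0, 8] -> [0, 8, 64, 8]

Answer:  0  2 16  0
 2  4  2  8
16  2  4 64
32 32  8  8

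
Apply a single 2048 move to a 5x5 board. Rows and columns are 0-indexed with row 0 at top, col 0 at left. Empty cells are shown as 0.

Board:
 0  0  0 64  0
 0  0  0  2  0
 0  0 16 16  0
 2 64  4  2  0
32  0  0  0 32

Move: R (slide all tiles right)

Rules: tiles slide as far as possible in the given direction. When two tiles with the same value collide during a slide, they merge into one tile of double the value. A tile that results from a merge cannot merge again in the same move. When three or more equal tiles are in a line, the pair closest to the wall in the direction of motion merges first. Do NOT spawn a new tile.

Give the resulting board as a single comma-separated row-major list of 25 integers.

Slide right:
row 0: [0, 0, 0, 64, 0] -> [0, 0, 0, 0, 64]
row 1: [0, 0, 0, 2, 0] -> [0, 0, 0, 0, 2]
row 2: [0, 0, 16, 16, 0] -> [0, 0, 0, 0, 32]
row 3: [2, 64, 4, 2, 0] -> [0, 2, 64, 4, 2]
row 4: [32, 0, 0, 0, 32] -> [0, 0, 0, 0, 64]

Answer: 0, 0, 0, 0, 64, 0, 0, 0, 0, 2, 0, 0, 0, 0, 32, 0, 2, 64, 4, 2, 0, 0, 0, 0, 64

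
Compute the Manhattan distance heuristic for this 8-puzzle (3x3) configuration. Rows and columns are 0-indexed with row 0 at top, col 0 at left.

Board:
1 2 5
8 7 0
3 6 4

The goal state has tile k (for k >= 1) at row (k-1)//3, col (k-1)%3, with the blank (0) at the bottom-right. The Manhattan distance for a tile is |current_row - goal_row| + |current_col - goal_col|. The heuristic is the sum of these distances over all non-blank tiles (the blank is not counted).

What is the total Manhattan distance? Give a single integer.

Tile 1: at (0,0), goal (0,0), distance |0-0|+|0-0| = 0
Tile 2: at (0,1), goal (0,1), distance |0-0|+|1-1| = 0
Tile 5: at (0,2), goal (1,1), distance |0-1|+|2-1| = 2
Tile 8: at (1,0), goal (2,1), distance |1-2|+|0-1| = 2
Tile 7: at (1,1), goal (2,0), distance |1-2|+|1-0| = 2
Tile 3: at (2,0), goal (0,2), distance |2-0|+|0-2| = 4
Tile 6: at (2,1), goal (1,2), distance |2-1|+|1-2| = 2
Tile 4: at (2,2), goal (1,0), distance |2-1|+|2-0| = 3
Sum: 0 + 0 + 2 + 2 + 2 + 4 + 2 + 3 = 15

Answer: 15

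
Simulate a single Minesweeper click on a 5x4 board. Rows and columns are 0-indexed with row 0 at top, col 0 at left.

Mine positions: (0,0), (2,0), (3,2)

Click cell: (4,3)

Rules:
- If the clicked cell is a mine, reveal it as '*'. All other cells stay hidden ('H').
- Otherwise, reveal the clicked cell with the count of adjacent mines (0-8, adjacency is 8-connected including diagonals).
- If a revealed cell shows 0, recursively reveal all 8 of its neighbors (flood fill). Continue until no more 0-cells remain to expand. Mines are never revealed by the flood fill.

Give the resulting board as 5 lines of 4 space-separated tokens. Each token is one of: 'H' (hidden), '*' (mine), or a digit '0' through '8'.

H H H H
H H H H
H H H H
H H H H
H H H 1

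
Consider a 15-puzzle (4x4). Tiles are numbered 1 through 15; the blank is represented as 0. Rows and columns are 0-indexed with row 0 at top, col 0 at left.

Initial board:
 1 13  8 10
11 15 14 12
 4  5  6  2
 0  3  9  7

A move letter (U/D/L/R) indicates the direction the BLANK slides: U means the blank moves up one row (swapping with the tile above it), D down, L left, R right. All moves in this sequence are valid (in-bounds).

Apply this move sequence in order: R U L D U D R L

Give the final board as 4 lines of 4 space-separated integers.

Answer:  1 13  8 10
11 15 14 12
 3  4  6  2
 0  5  9  7

Derivation:
After move 1 (R):
 1 13  8 10
11 15 14 12
 4  5  6  2
 3  0  9  7

After move 2 (U):
 1 13  8 10
11 15 14 12
 4  0  6  2
 3  5  9  7

After move 3 (L):
 1 13  8 10
11 15 14 12
 0  4  6  2
 3  5  9  7

After move 4 (D):
 1 13  8 10
11 15 14 12
 3  4  6  2
 0  5  9  7

After move 5 (U):
 1 13  8 10
11 15 14 12
 0  4  6  2
 3  5  9  7

After move 6 (D):
 1 13  8 10
11 15 14 12
 3  4  6  2
 0  5  9  7

After move 7 (R):
 1 13  8 10
11 15 14 12
 3  4  6  2
 5  0  9  7

After move 8 (L):
 1 13  8 10
11 15 14 12
 3  4  6  2
 0  5  9  7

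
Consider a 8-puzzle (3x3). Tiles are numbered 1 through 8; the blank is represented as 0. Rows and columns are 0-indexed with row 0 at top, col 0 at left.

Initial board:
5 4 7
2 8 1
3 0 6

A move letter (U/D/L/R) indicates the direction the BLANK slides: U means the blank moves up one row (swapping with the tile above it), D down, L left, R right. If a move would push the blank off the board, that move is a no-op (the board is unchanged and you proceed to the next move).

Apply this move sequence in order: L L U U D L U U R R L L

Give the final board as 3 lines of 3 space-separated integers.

Answer: 0 4 7
5 8 1
2 3 6

Derivation:
After move 1 (L):
5 4 7
2 8 1
0 3 6

After move 2 (L):
5 4 7
2 8 1
0 3 6

After move 3 (U):
5 4 7
0 8 1
2 3 6

After move 4 (U):
0 4 7
5 8 1
2 3 6

After move 5 (D):
5 4 7
0 8 1
2 3 6

After move 6 (L):
5 4 7
0 8 1
2 3 6

After move 7 (U):
0 4 7
5 8 1
2 3 6

After move 8 (U):
0 4 7
5 8 1
2 3 6

After move 9 (R):
4 0 7
5 8 1
2 3 6

After move 10 (R):
4 7 0
5 8 1
2 3 6

After move 11 (L):
4 0 7
5 8 1
2 3 6

After move 12 (L):
0 4 7
5 8 1
2 3 6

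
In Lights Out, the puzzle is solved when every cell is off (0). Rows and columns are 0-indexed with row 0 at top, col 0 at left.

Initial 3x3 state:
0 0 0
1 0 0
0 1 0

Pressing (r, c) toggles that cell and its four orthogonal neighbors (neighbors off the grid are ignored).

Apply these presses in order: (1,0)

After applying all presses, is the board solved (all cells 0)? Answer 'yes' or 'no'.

After press 1 at (1,0):
1 0 0
0 1 0
1 1 0

Lights still on: 4

Answer: no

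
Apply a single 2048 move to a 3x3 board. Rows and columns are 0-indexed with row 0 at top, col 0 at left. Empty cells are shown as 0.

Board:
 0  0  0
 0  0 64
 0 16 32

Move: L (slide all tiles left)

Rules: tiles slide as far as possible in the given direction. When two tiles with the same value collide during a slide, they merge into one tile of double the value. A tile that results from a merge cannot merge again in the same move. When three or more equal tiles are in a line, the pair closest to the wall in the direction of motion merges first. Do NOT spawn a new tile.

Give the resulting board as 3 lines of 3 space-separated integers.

Slide left:
row 0: [0, 0, 0] -> [0, 0, 0]
row 1: [0, 0, 64] -> [64, 0, 0]
row 2: [0, 16, 32] -> [16, 32, 0]

Answer:  0  0  0
64  0  0
16 32  0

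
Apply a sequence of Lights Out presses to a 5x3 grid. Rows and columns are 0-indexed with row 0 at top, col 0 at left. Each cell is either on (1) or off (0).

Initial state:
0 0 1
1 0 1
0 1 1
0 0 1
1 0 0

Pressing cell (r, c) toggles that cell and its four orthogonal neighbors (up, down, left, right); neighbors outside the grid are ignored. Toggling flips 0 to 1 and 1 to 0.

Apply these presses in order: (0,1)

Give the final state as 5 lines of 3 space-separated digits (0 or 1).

After press 1 at (0,1):
1 1 0
1 1 1
0 1 1
0 0 1
1 0 0

Answer: 1 1 0
1 1 1
0 1 1
0 0 1
1 0 0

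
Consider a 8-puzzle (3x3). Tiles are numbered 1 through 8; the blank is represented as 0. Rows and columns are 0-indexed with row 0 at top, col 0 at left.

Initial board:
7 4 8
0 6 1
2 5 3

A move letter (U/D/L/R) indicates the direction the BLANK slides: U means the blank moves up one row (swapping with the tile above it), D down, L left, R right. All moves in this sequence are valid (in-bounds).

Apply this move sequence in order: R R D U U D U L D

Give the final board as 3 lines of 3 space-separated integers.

Answer: 7 1 4
6 0 8
2 5 3

Derivation:
After move 1 (R):
7 4 8
6 0 1
2 5 3

After move 2 (R):
7 4 8
6 1 0
2 5 3

After move 3 (D):
7 4 8
6 1 3
2 5 0

After move 4 (U):
7 4 8
6 1 0
2 5 3

After move 5 (U):
7 4 0
6 1 8
2 5 3

After move 6 (D):
7 4 8
6 1 0
2 5 3

After move 7 (U):
7 4 0
6 1 8
2 5 3

After move 8 (L):
7 0 4
6 1 8
2 5 3

After move 9 (D):
7 1 4
6 0 8
2 5 3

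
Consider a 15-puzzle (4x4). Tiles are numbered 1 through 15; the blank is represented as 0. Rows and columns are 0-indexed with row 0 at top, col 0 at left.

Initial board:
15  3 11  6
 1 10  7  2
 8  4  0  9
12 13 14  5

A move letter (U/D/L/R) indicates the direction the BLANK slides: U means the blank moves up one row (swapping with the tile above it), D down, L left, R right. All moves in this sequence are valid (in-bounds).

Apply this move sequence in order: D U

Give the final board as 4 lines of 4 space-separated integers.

After move 1 (D):
15  3 11  6
 1 10  7  2
 8  4 14  9
12 13  0  5

After move 2 (U):
15  3 11  6
 1 10  7  2
 8  4  0  9
12 13 14  5

Answer: 15  3 11  6
 1 10  7  2
 8  4  0  9
12 13 14  5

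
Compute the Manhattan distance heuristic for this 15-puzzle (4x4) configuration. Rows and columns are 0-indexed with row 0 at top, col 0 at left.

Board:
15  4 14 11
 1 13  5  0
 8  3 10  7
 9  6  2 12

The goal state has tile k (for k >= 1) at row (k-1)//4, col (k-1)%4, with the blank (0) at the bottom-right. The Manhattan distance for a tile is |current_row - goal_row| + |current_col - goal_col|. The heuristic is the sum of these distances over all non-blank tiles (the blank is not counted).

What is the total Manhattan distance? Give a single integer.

Tile 15: at (0,0), goal (3,2), distance |0-3|+|0-2| = 5
Tile 4: at (0,1), goal (0,3), distance |0-0|+|1-3| = 2
Tile 14: at (0,2), goal (3,1), distance |0-3|+|2-1| = 4
Tile 11: at (0,3), goal (2,2), distance |0-2|+|3-2| = 3
Tile 1: at (1,0), goal (0,0), distance |1-0|+|0-0| = 1
Tile 13: at (1,1), goal (3,0), distance |1-3|+|1-0| = 3
Tile 5: at (1,2), goal (1,0), distance |1-1|+|2-0| = 2
Tile 8: at (2,0), goal (1,3), distance |2-1|+|0-3| = 4
Tile 3: at (2,1), goal (0,2), distance |2-0|+|1-2| = 3
Tile 10: at (2,2), goal (2,1), distance |2-2|+|2-1| = 1
Tile 7: at (2,3), goal (1,2), distance |2-1|+|3-2| = 2
Tile 9: at (3,0), goal (2,0), distance |3-2|+|0-0| = 1
Tile 6: at (3,1), goal (1,1), distance |3-1|+|1-1| = 2
Tile 2: at (3,2), goal (0,1), distance |3-0|+|2-1| = 4
Tile 12: at (3,3), goal (2,3), distance |3-2|+|3-3| = 1
Sum: 5 + 2 + 4 + 3 + 1 + 3 + 2 + 4 + 3 + 1 + 2 + 1 + 2 + 4 + 1 = 38

Answer: 38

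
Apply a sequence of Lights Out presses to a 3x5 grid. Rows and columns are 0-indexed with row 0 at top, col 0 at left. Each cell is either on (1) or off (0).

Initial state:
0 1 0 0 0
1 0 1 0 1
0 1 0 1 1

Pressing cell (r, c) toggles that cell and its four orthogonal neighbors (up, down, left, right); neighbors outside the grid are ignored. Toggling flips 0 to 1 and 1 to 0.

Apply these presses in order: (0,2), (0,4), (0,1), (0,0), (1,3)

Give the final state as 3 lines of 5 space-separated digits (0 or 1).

After press 1 at (0,2):
0 0 1 1 0
1 0 0 0 1
0 1 0 1 1

After press 2 at (0,4):
0 0 1 0 1
1 0 0 0 0
0 1 0 1 1

After press 3 at (0,1):
1 1 0 0 1
1 1 0 0 0
0 1 0 1 1

After press 4 at (0,0):
0 0 0 0 1
0 1 0 0 0
0 1 0 1 1

After press 5 at (1,3):
0 0 0 1 1
0 1 1 1 1
0 1 0 0 1

Answer: 0 0 0 1 1
0 1 1 1 1
0 1 0 0 1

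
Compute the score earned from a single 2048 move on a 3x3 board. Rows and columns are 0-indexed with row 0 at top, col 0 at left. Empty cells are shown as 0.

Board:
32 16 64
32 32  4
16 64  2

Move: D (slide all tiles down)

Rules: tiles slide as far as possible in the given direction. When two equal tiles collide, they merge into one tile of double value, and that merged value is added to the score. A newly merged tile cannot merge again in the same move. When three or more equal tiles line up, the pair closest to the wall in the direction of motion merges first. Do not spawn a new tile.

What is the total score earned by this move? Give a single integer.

Slide down:
col 0: [32, 32, 16] -> [0, 64, 16]  score +64 (running 64)
col 1: [16, 32, 64] -> [16, 32, 64]  score +0 (running 64)
col 2: [64, 4, 2] -> [64, 4, 2]  score +0 (running 64)
Board after move:
 0 16 64
64 32  4
16 64  2

Answer: 64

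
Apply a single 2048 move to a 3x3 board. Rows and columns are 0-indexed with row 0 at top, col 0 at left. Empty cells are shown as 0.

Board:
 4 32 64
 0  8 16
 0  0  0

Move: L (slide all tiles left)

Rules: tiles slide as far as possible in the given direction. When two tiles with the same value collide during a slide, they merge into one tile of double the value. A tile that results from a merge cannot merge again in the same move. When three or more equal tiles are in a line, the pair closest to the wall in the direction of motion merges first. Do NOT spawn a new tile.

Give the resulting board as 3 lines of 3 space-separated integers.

Slide left:
row 0: [4, 32, 64] -> [4, 32, 64]
row 1: [0, 8, 16] -> [8, 16, 0]
row 2: [0, 0, 0] -> [0, 0, 0]

Answer:  4 32 64
 8 16  0
 0  0  0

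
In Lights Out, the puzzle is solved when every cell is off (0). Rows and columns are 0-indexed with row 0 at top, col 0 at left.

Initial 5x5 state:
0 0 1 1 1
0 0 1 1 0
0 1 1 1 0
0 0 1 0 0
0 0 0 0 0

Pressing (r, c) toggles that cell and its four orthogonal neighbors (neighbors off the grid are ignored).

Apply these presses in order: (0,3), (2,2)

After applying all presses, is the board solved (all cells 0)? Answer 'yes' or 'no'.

Answer: yes

Derivation:
After press 1 at (0,3):
0 0 0 0 0
0 0 1 0 0
0 1 1 1 0
0 0 1 0 0
0 0 0 0 0

After press 2 at (2,2):
0 0 0 0 0
0 0 0 0 0
0 0 0 0 0
0 0 0 0 0
0 0 0 0 0

Lights still on: 0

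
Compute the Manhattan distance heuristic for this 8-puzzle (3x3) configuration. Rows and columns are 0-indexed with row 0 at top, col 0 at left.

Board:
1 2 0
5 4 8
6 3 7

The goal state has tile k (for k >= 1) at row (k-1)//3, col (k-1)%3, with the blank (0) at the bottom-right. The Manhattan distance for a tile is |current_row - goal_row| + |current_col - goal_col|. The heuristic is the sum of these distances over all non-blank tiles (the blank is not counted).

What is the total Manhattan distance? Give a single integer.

Answer: 12

Derivation:
Tile 1: at (0,0), goal (0,0), distance |0-0|+|0-0| = 0
Tile 2: at (0,1), goal (0,1), distance |0-0|+|1-1| = 0
Tile 5: at (1,0), goal (1,1), distance |1-1|+|0-1| = 1
Tile 4: at (1,1), goal (1,0), distance |1-1|+|1-0| = 1
Tile 8: at (1,2), goal (2,1), distance |1-2|+|2-1| = 2
Tile 6: at (2,0), goal (1,2), distance |2-1|+|0-2| = 3
Tile 3: at (2,1), goal (0,2), distance |2-0|+|1-2| = 3
Tile 7: at (2,2), goal (2,0), distance |2-2|+|2-0| = 2
Sum: 0 + 0 + 1 + 1 + 2 + 3 + 3 + 2 = 12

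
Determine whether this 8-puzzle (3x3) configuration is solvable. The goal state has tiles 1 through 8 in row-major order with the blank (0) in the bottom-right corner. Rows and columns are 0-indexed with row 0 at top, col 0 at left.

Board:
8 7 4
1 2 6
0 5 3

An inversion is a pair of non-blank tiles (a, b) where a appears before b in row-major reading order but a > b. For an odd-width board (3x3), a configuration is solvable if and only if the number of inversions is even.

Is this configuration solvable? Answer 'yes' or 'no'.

Answer: no

Derivation:
Inversions (pairs i<j in row-major order where tile[i] > tile[j] > 0): 19
19 is odd, so the puzzle is not solvable.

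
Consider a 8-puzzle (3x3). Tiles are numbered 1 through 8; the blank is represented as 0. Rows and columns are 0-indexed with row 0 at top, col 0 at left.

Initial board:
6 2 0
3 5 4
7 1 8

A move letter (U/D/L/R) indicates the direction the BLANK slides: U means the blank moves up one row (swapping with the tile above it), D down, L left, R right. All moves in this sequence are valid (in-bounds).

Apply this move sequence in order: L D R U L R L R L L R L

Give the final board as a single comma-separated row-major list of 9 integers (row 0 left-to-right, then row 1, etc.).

After move 1 (L):
6 0 2
3 5 4
7 1 8

After move 2 (D):
6 5 2
3 0 4
7 1 8

After move 3 (R):
6 5 2
3 4 0
7 1 8

After move 4 (U):
6 5 0
3 4 2
7 1 8

After move 5 (L):
6 0 5
3 4 2
7 1 8

After move 6 (R):
6 5 0
3 4 2
7 1 8

After move 7 (L):
6 0 5
3 4 2
7 1 8

After move 8 (R):
6 5 0
3 4 2
7 1 8

After move 9 (L):
6 0 5
3 4 2
7 1 8

After move 10 (L):
0 6 5
3 4 2
7 1 8

After move 11 (R):
6 0 5
3 4 2
7 1 8

After move 12 (L):
0 6 5
3 4 2
7 1 8

Answer: 0, 6, 5, 3, 4, 2, 7, 1, 8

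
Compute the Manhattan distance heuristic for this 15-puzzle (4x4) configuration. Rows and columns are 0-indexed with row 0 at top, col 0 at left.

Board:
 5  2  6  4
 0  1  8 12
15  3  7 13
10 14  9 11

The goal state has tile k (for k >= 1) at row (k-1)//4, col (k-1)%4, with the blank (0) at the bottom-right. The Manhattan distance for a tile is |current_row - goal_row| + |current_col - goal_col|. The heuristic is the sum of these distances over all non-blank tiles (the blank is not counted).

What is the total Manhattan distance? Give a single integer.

Tile 5: (0,0)->(1,0) = 1
Tile 2: (0,1)->(0,1) = 0
Tile 6: (0,2)->(1,1) = 2
Tile 4: (0,3)->(0,3) = 0
Tile 1: (1,1)->(0,0) = 2
Tile 8: (1,2)->(1,3) = 1
Tile 12: (1,3)->(2,3) = 1
Tile 15: (2,0)->(3,2) = 3
Tile 3: (2,1)->(0,2) = 3
Tile 7: (2,2)->(1,2) = 1
Tile 13: (2,3)->(3,0) = 4
Tile 10: (3,0)->(2,1) = 2
Tile 14: (3,1)->(3,1) = 0
Tile 9: (3,2)->(2,0) = 3
Tile 11: (3,3)->(2,2) = 2
Sum: 1 + 0 + 2 + 0 + 2 + 1 + 1 + 3 + 3 + 1 + 4 + 2 + 0 + 3 + 2 = 25

Answer: 25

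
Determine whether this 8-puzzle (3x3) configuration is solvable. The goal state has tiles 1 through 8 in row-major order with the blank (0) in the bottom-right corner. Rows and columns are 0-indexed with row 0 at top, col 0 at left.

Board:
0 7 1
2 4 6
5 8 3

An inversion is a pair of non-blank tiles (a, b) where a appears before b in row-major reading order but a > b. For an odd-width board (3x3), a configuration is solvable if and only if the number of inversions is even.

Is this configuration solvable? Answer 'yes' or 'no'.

Inversions (pairs i<j in row-major order where tile[i] > tile[j] > 0): 11
11 is odd, so the puzzle is not solvable.

Answer: no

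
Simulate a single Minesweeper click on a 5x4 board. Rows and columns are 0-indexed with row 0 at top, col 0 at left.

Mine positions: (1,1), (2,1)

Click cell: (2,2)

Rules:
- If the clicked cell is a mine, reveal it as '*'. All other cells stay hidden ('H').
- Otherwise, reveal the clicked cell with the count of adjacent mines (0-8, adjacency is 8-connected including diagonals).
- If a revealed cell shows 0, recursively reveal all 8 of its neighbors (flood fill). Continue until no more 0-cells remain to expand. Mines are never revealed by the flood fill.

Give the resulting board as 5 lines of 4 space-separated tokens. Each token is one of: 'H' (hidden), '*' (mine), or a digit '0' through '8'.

H H H H
H H H H
H H 2 H
H H H H
H H H H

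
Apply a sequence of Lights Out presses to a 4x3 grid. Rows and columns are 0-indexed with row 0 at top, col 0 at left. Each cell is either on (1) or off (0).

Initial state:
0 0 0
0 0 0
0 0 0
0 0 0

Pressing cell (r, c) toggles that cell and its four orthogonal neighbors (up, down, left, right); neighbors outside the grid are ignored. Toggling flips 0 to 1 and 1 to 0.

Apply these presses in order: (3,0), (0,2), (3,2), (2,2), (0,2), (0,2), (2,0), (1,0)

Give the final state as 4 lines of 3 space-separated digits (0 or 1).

Answer: 1 1 1
0 1 0
1 0 0
0 0 0

Derivation:
After press 1 at (3,0):
0 0 0
0 0 0
1 0 0
1 1 0

After press 2 at (0,2):
0 1 1
0 0 1
1 0 0
1 1 0

After press 3 at (3,2):
0 1 1
0 0 1
1 0 1
1 0 1

After press 4 at (2,2):
0 1 1
0 0 0
1 1 0
1 0 0

After press 5 at (0,2):
0 0 0
0 0 1
1 1 0
1 0 0

After press 6 at (0,2):
0 1 1
0 0 0
1 1 0
1 0 0

After press 7 at (2,0):
0 1 1
1 0 0
0 0 0
0 0 0

After press 8 at (1,0):
1 1 1
0 1 0
1 0 0
0 0 0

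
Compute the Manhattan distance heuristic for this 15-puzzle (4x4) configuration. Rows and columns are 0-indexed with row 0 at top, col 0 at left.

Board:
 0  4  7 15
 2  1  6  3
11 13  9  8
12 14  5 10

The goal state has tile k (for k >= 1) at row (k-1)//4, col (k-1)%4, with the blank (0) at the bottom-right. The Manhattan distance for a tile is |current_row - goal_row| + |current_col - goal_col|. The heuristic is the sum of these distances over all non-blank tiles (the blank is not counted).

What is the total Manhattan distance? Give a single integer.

Answer: 32

Derivation:
Tile 4: (0,1)->(0,3) = 2
Tile 7: (0,2)->(1,2) = 1
Tile 15: (0,3)->(3,2) = 4
Tile 2: (1,0)->(0,1) = 2
Tile 1: (1,1)->(0,0) = 2
Tile 6: (1,2)->(1,1) = 1
Tile 3: (1,3)->(0,2) = 2
Tile 11: (2,0)->(2,2) = 2
Tile 13: (2,1)->(3,0) = 2
Tile 9: (2,2)->(2,0) = 2
Tile 8: (2,3)->(1,3) = 1
Tile 12: (3,0)->(2,3) = 4
Tile 14: (3,1)->(3,1) = 0
Tile 5: (3,2)->(1,0) = 4
Tile 10: (3,3)->(2,1) = 3
Sum: 2 + 1 + 4 + 2 + 2 + 1 + 2 + 2 + 2 + 2 + 1 + 4 + 0 + 4 + 3 = 32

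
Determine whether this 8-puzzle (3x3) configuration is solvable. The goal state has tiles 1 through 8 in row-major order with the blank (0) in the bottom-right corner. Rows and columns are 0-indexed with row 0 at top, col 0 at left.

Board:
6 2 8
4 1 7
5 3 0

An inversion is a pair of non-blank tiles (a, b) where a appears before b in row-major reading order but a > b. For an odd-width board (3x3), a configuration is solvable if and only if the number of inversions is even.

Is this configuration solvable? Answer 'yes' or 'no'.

Inversions (pairs i<j in row-major order where tile[i] > tile[j] > 0): 16
16 is even, so the puzzle is solvable.

Answer: yes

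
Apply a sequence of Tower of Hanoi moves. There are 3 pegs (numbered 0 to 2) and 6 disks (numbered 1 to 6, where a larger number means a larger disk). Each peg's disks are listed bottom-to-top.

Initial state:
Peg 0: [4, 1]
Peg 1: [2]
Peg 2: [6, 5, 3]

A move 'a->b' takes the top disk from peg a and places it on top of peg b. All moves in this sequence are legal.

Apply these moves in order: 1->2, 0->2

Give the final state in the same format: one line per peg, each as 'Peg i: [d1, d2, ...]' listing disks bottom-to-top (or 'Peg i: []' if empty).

Answer: Peg 0: [4]
Peg 1: []
Peg 2: [6, 5, 3, 2, 1]

Derivation:
After move 1 (1->2):
Peg 0: [4, 1]
Peg 1: []
Peg 2: [6, 5, 3, 2]

After move 2 (0->2):
Peg 0: [4]
Peg 1: []
Peg 2: [6, 5, 3, 2, 1]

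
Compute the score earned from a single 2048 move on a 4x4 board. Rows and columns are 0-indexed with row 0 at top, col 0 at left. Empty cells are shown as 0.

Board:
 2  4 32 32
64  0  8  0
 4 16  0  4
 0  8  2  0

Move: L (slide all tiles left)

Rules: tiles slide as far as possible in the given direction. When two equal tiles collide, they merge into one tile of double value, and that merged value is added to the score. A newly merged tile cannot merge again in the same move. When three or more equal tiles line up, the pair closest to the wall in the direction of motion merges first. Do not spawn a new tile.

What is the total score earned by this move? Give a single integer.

Slide left:
row 0: [2, 4, 32, 32] -> [2, 4, 64, 0]  score +64 (running 64)
row 1: [64, 0, 8, 0] -> [64, 8, 0, 0]  score +0 (running 64)
row 2: [4, 16, 0, 4] -> [4, 16, 4, 0]  score +0 (running 64)
row 3: [0, 8, 2, 0] -> [8, 2, 0, 0]  score +0 (running 64)
Board after move:
 2  4 64  0
64  8  0  0
 4 16  4  0
 8  2  0  0

Answer: 64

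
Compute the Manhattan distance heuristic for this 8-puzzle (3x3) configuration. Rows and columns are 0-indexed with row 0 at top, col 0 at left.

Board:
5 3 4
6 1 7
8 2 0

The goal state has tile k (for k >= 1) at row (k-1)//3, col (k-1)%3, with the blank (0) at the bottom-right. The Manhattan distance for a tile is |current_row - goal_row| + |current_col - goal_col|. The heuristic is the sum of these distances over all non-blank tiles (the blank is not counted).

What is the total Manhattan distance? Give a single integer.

Tile 5: at (0,0), goal (1,1), distance |0-1|+|0-1| = 2
Tile 3: at (0,1), goal (0,2), distance |0-0|+|1-2| = 1
Tile 4: at (0,2), goal (1,0), distance |0-1|+|2-0| = 3
Tile 6: at (1,0), goal (1,2), distance |1-1|+|0-2| = 2
Tile 1: at (1,1), goal (0,0), distance |1-0|+|1-0| = 2
Tile 7: at (1,2), goal (2,0), distance |1-2|+|2-0| = 3
Tile 8: at (2,0), goal (2,1), distance |2-2|+|0-1| = 1
Tile 2: at (2,1), goal (0,1), distance |2-0|+|1-1| = 2
Sum: 2 + 1 + 3 + 2 + 2 + 3 + 1 + 2 = 16

Answer: 16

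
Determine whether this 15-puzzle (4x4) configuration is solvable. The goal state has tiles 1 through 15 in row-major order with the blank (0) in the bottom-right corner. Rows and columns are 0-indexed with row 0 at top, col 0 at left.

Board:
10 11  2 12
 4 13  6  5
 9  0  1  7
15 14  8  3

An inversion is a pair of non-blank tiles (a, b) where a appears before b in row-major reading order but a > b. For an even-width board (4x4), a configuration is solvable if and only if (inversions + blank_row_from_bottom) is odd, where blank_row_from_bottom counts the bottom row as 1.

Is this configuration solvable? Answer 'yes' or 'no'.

Answer: no

Derivation:
Inversions: 52
Blank is in row 2 (0-indexed from top), which is row 2 counting from the bottom (bottom = 1).
52 + 2 = 54, which is even, so the puzzle is not solvable.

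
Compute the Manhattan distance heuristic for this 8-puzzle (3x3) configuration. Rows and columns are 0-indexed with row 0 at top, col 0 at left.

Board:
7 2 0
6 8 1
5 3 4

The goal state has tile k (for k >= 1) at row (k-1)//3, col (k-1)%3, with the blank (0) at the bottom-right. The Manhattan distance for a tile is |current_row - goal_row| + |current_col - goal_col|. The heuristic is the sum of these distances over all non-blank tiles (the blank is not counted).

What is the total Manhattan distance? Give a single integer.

Tile 7: at (0,0), goal (2,0), distance |0-2|+|0-0| = 2
Tile 2: at (0,1), goal (0,1), distance |0-0|+|1-1| = 0
Tile 6: at (1,0), goal (1,2), distance |1-1|+|0-2| = 2
Tile 8: at (1,1), goal (2,1), distance |1-2|+|1-1| = 1
Tile 1: at (1,2), goal (0,0), distance |1-0|+|2-0| = 3
Tile 5: at (2,0), goal (1,1), distance |2-1|+|0-1| = 2
Tile 3: at (2,1), goal (0,2), distance |2-0|+|1-2| = 3
Tile 4: at (2,2), goal (1,0), distance |2-1|+|2-0| = 3
Sum: 2 + 0 + 2 + 1 + 3 + 2 + 3 + 3 = 16

Answer: 16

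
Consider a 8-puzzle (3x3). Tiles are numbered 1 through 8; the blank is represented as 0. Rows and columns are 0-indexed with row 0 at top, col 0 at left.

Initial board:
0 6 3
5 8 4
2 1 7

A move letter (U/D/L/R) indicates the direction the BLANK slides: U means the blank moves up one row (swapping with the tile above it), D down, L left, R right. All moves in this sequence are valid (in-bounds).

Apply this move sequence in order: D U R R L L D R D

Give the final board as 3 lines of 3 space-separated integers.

After move 1 (D):
5 6 3
0 8 4
2 1 7

After move 2 (U):
0 6 3
5 8 4
2 1 7

After move 3 (R):
6 0 3
5 8 4
2 1 7

After move 4 (R):
6 3 0
5 8 4
2 1 7

After move 5 (L):
6 0 3
5 8 4
2 1 7

After move 6 (L):
0 6 3
5 8 4
2 1 7

After move 7 (D):
5 6 3
0 8 4
2 1 7

After move 8 (R):
5 6 3
8 0 4
2 1 7

After move 9 (D):
5 6 3
8 1 4
2 0 7

Answer: 5 6 3
8 1 4
2 0 7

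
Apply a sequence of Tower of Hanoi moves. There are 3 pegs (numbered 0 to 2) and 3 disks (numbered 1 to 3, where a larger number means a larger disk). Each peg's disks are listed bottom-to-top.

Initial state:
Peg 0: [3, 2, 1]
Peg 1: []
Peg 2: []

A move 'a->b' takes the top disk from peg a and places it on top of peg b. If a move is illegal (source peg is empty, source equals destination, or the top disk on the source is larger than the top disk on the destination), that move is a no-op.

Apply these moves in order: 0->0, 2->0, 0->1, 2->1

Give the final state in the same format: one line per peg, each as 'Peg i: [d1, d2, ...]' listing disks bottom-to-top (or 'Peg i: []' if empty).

Answer: Peg 0: [3, 2]
Peg 1: [1]
Peg 2: []

Derivation:
After move 1 (0->0):
Peg 0: [3, 2, 1]
Peg 1: []
Peg 2: []

After move 2 (2->0):
Peg 0: [3, 2, 1]
Peg 1: []
Peg 2: []

After move 3 (0->1):
Peg 0: [3, 2]
Peg 1: [1]
Peg 2: []

After move 4 (2->1):
Peg 0: [3, 2]
Peg 1: [1]
Peg 2: []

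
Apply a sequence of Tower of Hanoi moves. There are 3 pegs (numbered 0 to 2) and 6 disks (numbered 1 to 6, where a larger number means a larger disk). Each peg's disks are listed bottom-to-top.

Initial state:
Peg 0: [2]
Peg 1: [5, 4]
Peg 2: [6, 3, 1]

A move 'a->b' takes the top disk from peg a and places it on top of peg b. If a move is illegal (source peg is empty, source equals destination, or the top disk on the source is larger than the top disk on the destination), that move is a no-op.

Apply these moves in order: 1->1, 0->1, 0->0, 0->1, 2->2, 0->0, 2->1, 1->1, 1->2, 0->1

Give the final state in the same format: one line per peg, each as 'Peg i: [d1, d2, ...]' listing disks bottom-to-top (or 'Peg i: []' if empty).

After move 1 (1->1):
Peg 0: [2]
Peg 1: [5, 4]
Peg 2: [6, 3, 1]

After move 2 (0->1):
Peg 0: []
Peg 1: [5, 4, 2]
Peg 2: [6, 3, 1]

After move 3 (0->0):
Peg 0: []
Peg 1: [5, 4, 2]
Peg 2: [6, 3, 1]

After move 4 (0->1):
Peg 0: []
Peg 1: [5, 4, 2]
Peg 2: [6, 3, 1]

After move 5 (2->2):
Peg 0: []
Peg 1: [5, 4, 2]
Peg 2: [6, 3, 1]

After move 6 (0->0):
Peg 0: []
Peg 1: [5, 4, 2]
Peg 2: [6, 3, 1]

After move 7 (2->1):
Peg 0: []
Peg 1: [5, 4, 2, 1]
Peg 2: [6, 3]

After move 8 (1->1):
Peg 0: []
Peg 1: [5, 4, 2, 1]
Peg 2: [6, 3]

After move 9 (1->2):
Peg 0: []
Peg 1: [5, 4, 2]
Peg 2: [6, 3, 1]

After move 10 (0->1):
Peg 0: []
Peg 1: [5, 4, 2]
Peg 2: [6, 3, 1]

Answer: Peg 0: []
Peg 1: [5, 4, 2]
Peg 2: [6, 3, 1]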